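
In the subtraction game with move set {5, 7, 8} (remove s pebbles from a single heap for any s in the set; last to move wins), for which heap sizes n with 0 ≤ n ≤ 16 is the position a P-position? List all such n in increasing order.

0, 1, 2, 3, 4, 13, 14, 15, 16

Compute g(0), g(1), … for moves {5, 7, 8}:
k:     0  1  2  3  4  5  6  7  8  9 10 11 12 13 14 15 16
g(k):  0  0  0  0  0  1  1  1  1  1  2  2  2  0  0  0  0
The P-positions (g = 0) in 0..16 are 0, 1, 2, 3, 4, 13, 14, 15, 16.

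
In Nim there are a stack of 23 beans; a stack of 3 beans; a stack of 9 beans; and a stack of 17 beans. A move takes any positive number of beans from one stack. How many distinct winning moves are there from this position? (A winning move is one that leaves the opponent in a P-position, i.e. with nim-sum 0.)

Compute the nim-sum pairwise:
23 XOR 3 = 20
20 XOR 9 = 29
29 XOR 17 = 12
The overall nim-sum is X = 12. A stack of size p has a winning move iff p XOR X < p (reduce it to p XOR X).
  23: 23 XOR 12 = 27 ≥ 23 — no move.
  3: 3 XOR 12 = 15 ≥ 3 — no move.
  9: 9 XOR 12 = 5 < 9 — winning move (to 5).
  17: 17 XOR 12 = 29 ≥ 17 — no move.
That gives 1 winning move.

1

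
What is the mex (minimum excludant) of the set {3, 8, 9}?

0

0 is not in the set, so the mex is 0.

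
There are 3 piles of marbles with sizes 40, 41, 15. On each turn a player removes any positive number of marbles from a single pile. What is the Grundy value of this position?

Compute the nim-sum pairwise:
40 XOR 41 = 1
1 XOR 15 = 14

14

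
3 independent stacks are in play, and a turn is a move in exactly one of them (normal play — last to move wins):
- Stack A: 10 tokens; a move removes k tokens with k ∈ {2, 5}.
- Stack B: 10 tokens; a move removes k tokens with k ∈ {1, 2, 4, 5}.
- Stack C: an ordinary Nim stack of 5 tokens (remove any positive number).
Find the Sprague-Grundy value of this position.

Grundy values for stack A (subtraction set {2, 5}):
k:     0  1  2  3  4  5  6  7  8  9 10
g(k):  0  0  1  1  0  2  1  0  0  1  1
So g(10) = 1.
Build the Grundy sequence for stack B with g(k) = mex{g(k−s) : s ∈ {1, 2, 4, 5}, s ≤ k}:
g(0) = mex{} = 0
g(1) = mex{0} = 1
g(2) = mex{0,1} = 2
g(3) = mex{1,2} = 0
g(4) = mex{0,2} = 1
g(5) = mex{0,1} = 2
g(6) = mex{1,2} = 0
g(7) = mex{0,2} = 1
g(8) = mex{0,1} = 2
g(9) = mex{1,2} = 0
g(10) = mex{0,2} = 1
So g(10) = 1.
Stack C is a plain Nim stack of size 5, so its Grundy value is 5.
By the Sprague-Grundy theorem, the Grundy value of a sum of independent games is the XOR of the component values.
Combined value = 1 XOR 1 XOR 5 = 5.

5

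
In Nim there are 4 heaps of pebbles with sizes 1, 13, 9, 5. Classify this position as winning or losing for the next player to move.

In binary:
  0001  (1)
  1101  (13)
  1001  (9)
  0101  (5)
  ----
  0000  (0)
The nim-sum is 0, so this is a P-position: the player to move is in a losing position under optimal play.

Losing position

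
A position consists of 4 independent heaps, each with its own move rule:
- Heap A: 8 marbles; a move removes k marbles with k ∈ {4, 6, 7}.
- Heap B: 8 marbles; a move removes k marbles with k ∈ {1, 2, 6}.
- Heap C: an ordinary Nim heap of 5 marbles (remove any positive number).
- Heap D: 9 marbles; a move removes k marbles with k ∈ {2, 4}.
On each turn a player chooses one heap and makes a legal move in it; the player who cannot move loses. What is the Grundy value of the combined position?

7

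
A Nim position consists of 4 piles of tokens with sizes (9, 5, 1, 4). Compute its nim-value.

Nim-sum: 9 ^ 5 ^ 1 ^ 4 = 9.

9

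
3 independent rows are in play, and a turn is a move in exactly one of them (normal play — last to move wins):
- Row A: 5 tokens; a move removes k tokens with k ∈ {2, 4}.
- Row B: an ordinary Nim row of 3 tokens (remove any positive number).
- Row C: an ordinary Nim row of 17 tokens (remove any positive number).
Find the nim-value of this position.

Build the Grundy sequence for row A with g(k) = mex{g(k−s) : s ∈ {2, 4}, s ≤ k}:
k:     0  1  2  3  4  5
g(k):  0  0  1  1  2  2
So g(5) = 2.
Row B is a plain Nim row of size 3, so its Grundy value is 3.
Row C is a plain Nim row of size 17, so its Grundy value is 17.
The value of a disjunctive sum is the nim-sum of the parts.
Combined value = 2 ⊕ 3 ⊕ 17 = 16.

16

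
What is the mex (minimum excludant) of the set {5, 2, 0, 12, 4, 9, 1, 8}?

The values 0, 1, 2 are all present; 3 is the first non-negative integer missing from the set.

3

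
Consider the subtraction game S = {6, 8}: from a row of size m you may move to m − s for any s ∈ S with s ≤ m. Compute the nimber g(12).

Build the Grundy sequence with g(k) = mex{g(k−s) : s ∈ {6, 8}, s ≤ k}:
k:     0  1  2  3  4  5  6  7  8  9 10 11 12
g(k):  0  0  0  0  0  0  1  1  1  1  1  1  2
So g(12) = 2.

2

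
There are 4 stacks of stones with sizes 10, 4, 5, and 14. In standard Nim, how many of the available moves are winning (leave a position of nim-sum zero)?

3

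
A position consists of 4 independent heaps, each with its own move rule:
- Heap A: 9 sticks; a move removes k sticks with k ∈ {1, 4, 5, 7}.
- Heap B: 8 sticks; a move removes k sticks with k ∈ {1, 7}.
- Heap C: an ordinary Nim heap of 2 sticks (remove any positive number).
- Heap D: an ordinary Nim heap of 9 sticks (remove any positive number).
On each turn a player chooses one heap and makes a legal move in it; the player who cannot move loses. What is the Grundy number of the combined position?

10

For heap A, compute g(0), g(1), … with moves {1, 4, 5, 7}:
k:     0  1  2  3  4  5  6  7  8  9
g(k):  0  1  0  1  2  3  2  3  0  1
So g(9) = 1.
Build the Grundy sequence for heap B with g(k) = mex{g(k−s) : s ∈ {1, 7}, s ≤ k}:
k:     0  1  2  3  4  5  6  7  8
g(k):  0  1  0  1  0  1  0  1  0
So g(8) = 0.
Heap C is a plain Nim heap of size 2, so its Grundy value is 2.
Heap D is a plain Nim heap of size 9, so its Grundy value is 9.
By the Sprague-Grundy theorem, the Grundy value of a sum of independent games is the XOR of the component values.
Combined value = 1 XOR 0 XOR 2 XOR 9 = 10.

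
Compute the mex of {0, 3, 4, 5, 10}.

1

0 is in the set but 1 is not, so the mex is 1.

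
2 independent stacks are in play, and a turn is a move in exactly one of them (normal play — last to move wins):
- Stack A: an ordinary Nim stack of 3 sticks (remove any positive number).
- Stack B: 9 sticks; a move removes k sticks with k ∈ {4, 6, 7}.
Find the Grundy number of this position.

Stack A is a plain Nim stack of size 3, so its Grundy value is 3.
For stack B, compute g(0), g(1), … with moves {4, 6, 7}:
g(0) = mex{} = 0
g(1) = mex{} = 0
g(2) = mex{} = 0
g(3) = mex{} = 0
g(4) = mex{0} = 1
g(5) = mex{0} = 1
g(6) = mex{0} = 1
g(7) = mex{0} = 1
g(8) = mex{0,1} = 2
g(9) = mex{0,1} = 2
So g(9) = 2.
By the Sprague-Grundy theorem, the Grundy value of a sum of independent games is the XOR of the component values.
Combined value = 3 ⊕ 2 = 1.

1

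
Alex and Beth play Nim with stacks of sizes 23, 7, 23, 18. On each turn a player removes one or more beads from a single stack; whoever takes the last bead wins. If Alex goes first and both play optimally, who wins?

Alex wins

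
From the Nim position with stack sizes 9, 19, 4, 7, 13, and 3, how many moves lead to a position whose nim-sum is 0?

1

Compute the nim-sum pairwise:
9 XOR 19 = 26
26 XOR 4 = 30
30 XOR 7 = 25
25 XOR 13 = 20
20 XOR 3 = 23
The overall nim-sum is X = 23. A stack of size p has a winning move iff p XOR X < p (reduce it to p XOR X).
  9: 9 XOR 23 = 30 ≥ 9 — no move.
  19: 19 XOR 23 = 4 < 19 — winning move (to 4).
  4: 4 XOR 23 = 19 ≥ 4 — no move.
  7: 7 XOR 23 = 16 ≥ 7 — no move.
  13: 13 XOR 23 = 26 ≥ 13 — no move.
  3: 3 XOR 23 = 20 ≥ 3 — no move.
That gives 1 winning move.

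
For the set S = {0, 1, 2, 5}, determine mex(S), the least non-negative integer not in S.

3

The values 0, 1, 2 are all present; 3 is the first non-negative integer missing from the set.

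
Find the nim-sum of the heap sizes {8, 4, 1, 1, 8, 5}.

1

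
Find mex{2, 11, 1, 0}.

The values 0, 1, 2 are all present; 3 is the first non-negative integer missing from the set.

3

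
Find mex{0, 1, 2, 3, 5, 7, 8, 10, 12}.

4

The values 0, 1, 2, 3 are all present; 4 is the first non-negative integer missing from the set.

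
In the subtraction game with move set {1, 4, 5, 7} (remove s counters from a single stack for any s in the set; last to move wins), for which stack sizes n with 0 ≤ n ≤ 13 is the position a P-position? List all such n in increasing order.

0, 2, 8, 10

Compute g(0), g(1), … for moves {1, 4, 5, 7}:
k:     0  1  2  3  4  5  6  7  8  9 10 11 12 13
g(k):  0  1  0  1  2  3  2  3  0  1  0  1  2  3
The P-positions (g = 0) in 0..13 are 0, 2, 8, 10.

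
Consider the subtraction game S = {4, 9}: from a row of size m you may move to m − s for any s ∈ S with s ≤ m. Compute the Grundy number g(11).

2

Compute g(0), g(1), … for moves {4, 9}:
g(0) = mex{} = 0
g(1) = mex{} = 0
g(2) = mex{} = 0
g(3) = mex{} = 0
g(4) = mex{0} = 1
g(5) = mex{0} = 1
g(6) = mex{0} = 1
g(7) = mex{0} = 1
g(8) = mex{1} = 0
g(9) = mex{0,1} = 2
g(10) = mex{0,1} = 2
g(11) = mex{0,1} = 2
So g(11) = 2.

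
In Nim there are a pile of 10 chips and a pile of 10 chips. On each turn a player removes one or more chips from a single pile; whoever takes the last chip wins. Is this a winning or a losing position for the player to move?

Losing position

Bitwise XOR of the heap sizes:
  1010  (10)
  1010  (10)
  ----
  0000  (0)
The nim-sum is 0, so this is a P-position: the player to move is in a losing position under optimal play.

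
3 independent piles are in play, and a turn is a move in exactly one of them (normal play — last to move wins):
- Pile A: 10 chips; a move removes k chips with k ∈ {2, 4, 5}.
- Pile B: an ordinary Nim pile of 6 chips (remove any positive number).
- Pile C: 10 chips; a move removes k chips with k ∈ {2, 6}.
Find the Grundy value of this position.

For pile A, compute g(0), g(1), … with moves {2, 4, 5}:
g(0) = mex{} = 0
g(1) = mex{} = 0
g(2) = mex{0} = 1
g(3) = mex{0} = 1
g(4) = mex{0,1} = 2
g(5) = mex{0,1} = 2
g(6) = mex{0,1,2} = 3
g(7) = mex{1,2} = 0
g(8) = mex{1,2,3} = 0
g(9) = mex{0,2} = 1
g(10) = mex{0,2,3} = 1
So g(10) = 1.
Pile B is a plain Nim pile of size 6, so its Grundy value is 6.
Build the Grundy sequence for pile C with g(k) = mex{g(k−s) : s ∈ {2, 6}, s ≤ k}:
k:     0  1  2  3  4  5  6  7  8  9 10
g(k):  0  0  1  1  0  0  1  1  0  0  1
So g(10) = 1.
By the Sprague-Grundy theorem, the Grundy value of a sum of independent games is the XOR of the component values.
Combined value = 1 XOR 6 XOR 1 = 6.

6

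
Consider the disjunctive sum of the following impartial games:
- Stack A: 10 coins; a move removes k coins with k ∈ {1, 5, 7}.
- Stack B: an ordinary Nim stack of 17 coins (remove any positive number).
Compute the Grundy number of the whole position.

17

For stack A, compute g(0), g(1), … with moves {1, 5, 7}:
k:     0  1  2  3  4  5  6  7  8  9 10
g(k):  0  1  0  1  0  1  0  1  0  1  0
So g(10) = 0.
Stack B is a plain Nim stack of size 17, so its Grundy value is 17.
The value of a disjunctive sum is the nim-sum of the parts.
Combined value = 0 XOR 17 = 17.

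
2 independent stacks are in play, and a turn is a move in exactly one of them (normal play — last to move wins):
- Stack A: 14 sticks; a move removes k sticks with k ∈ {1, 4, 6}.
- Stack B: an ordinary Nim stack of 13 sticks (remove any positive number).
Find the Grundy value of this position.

15

For stack A, compute g(0), g(1), … with moves {1, 4, 6}:
k:     0  1  2  3  4  5  6  7  8  9 10 11 12 13 14
g(k):  0  1  0  1  2  0  1  0  1  2  0  1  0  1  2
So g(14) = 2.
Stack B is a plain Nim stack of size 13, so its Grundy value is 13.
By the Sprague-Grundy theorem, the Grundy value of a sum of independent games is the XOR of the component values.
Combined value = 2 XOR 13 = 15.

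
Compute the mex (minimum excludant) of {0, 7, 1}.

2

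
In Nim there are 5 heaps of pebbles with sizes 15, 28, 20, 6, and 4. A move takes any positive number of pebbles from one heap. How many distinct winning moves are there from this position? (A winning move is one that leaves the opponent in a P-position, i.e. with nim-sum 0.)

5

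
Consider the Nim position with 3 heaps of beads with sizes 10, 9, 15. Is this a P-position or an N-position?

N-position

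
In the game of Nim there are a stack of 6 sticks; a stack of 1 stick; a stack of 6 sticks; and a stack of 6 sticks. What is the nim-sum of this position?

Write each in binary and XOR column by column:
  110  (6)
  001  (1)
  110  (6)
  110  (6)
  ---
  111  (7)

7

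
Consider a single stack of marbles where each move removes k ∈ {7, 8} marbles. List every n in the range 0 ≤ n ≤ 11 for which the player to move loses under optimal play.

Grundy values for subtraction set {7, 8}:
k:     0  1  2  3  4  5  6  7  8  9 10 11
g(k):  0  0  0  0  0  0  0  1  1  1  1  1
The P-positions (g = 0) in 0..11 are 0, 1, 2, 3, 4, 5, 6.

0, 1, 2, 3, 4, 5, 6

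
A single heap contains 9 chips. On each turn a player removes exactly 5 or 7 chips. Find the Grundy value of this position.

Compute g(0), g(1), … for moves {5, 7}:
k:     0  1  2  3  4  5  6  7  8  9
g(k):  0  0  0  0  0  1  1  1  1  1
So g(9) = 1.

1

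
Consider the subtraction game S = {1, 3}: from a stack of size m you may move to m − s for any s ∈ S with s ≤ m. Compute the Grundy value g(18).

0

Build the Grundy sequence with g(k) = mex{g(k−s) : s ∈ {1, 3}, s ≤ k}:
k:     0  1  2  3  4  5  6  7  8  9 10 11 12 13 14 15 16 17 18
g(k):  0  1  0  1  0  1  0  1  0  1  0  1  0  1  0  1  0  1  0
So g(18) = 0.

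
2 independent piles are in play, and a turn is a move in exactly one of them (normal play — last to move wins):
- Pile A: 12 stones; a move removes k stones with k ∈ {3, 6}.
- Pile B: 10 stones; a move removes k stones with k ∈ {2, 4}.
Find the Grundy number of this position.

3

For pile A, compute g(0), g(1), … with moves {3, 6}:
g(0) = mex{} = 0
g(1) = mex{} = 0
g(2) = mex{} = 0
g(3) = mex{0} = 1
g(4) = mex{0} = 1
g(5) = mex{0} = 1
g(6) = mex{0,1} = 2
g(7) = mex{0,1} = 2
g(8) = mex{0,1} = 2
g(9) = mex{1,2} = 0
g(10) = mex{1,2} = 0
g(11) = mex{1,2} = 0
g(12) = mex{0,2} = 1
So g(12) = 1.
For pile B, compute g(0), g(1), … with moves {2, 4}:
k:     0  1  2  3  4  5  6  7  8  9 10
g(k):  0  0  1  1  2  2  0  0  1  1  2
So g(10) = 2.
By the Sprague-Grundy theorem, the Grundy value of a sum of independent games is the XOR of the component values.
Combined value = 1 XOR 2 = 3.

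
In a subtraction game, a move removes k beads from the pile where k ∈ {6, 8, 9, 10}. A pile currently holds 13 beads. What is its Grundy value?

Grundy values for subtraction set {6, 8, 9, 10}:
g(0) = mex{} = 0
g(1) = mex{} = 0
g(2) = mex{} = 0
g(3) = mex{} = 0
g(4) = mex{} = 0
g(5) = mex{} = 0
g(6) = mex{0} = 1
g(7) = mex{0} = 1
g(8) = mex{0} = 1
g(9) = mex{0} = 1
g(10) = mex{0} = 1
g(11) = mex{0} = 1
g(12) = mex{0,1} = 2
g(13) = mex{0,1} = 2
So g(13) = 2.

2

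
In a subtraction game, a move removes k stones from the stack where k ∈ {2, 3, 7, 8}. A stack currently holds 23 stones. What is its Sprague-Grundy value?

Compute g(0), g(1), … for moves {2, 3, 7, 8}:
k:     0  1  2  3  4  5  6  7  8  9 10 11 12 13 14 15 16 17 18 19 20 21 22 23
g(k):  0  0  1  1  2  0  0  1  1  2  0  0  1  1  2  0  0  1  1  2  0  0  1  1
So g(23) = 1.

1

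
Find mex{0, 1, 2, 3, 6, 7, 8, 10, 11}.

4

The values 0, 1, 2, 3 are all present; 4 is the first non-negative integer missing from the set.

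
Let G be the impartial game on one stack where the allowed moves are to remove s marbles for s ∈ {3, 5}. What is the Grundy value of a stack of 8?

Grundy values for subtraction set {3, 5}:
g(0) = mex{} = 0
g(1) = mex{} = 0
g(2) = mex{} = 0
g(3) = mex{0} = 1
g(4) = mex{0} = 1
g(5) = mex{0} = 1
g(6) = mex{0,1} = 2
g(7) = mex{0,1} = 2
g(8) = mex{1} = 0
So g(8) = 0.

0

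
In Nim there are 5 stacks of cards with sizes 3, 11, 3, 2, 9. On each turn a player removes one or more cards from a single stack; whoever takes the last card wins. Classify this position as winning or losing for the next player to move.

Losing position

Write each in binary and XOR column by column:
  0011  (3)
  1011  (11)
  0011  (3)
  0010  (2)
  1001  (9)
  ----
  0000  (0)
The nim-sum is 0, so this is a P-position: the player to move is in a losing position under optimal play.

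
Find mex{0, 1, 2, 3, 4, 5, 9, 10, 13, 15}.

6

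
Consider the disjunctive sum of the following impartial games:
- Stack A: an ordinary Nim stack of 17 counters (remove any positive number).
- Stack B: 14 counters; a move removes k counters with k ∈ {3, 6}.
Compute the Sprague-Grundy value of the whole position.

Stack A is a plain Nim stack of size 17, so its Grundy value is 17.
Grundy values for stack B (subtraction set {3, 6}):
k:     0  1  2  3  4  5  6  7  8  9 10 11 12 13 14
g(k):  0  0  0  1  1  1  2  2  2  0  0  0  1  1  1
So g(14) = 1.
The value of a disjunctive sum is the nim-sum of the parts.
Combined value = 17 ⊕ 1 = 16.

16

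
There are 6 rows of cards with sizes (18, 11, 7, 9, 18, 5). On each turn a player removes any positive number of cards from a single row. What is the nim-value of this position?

0

Nim-sum: 18 ^ 11 ^ 7 ^ 9 ^ 18 ^ 5 = 0.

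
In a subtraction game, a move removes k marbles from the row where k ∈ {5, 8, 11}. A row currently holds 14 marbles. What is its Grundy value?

2

Grundy values for subtraction set {5, 8, 11}:
k:     0  1  2  3  4  5  6  7  8  9 10 11 12 13 14
g(k):  0  0  0  0  0  1  1  1  1  1  2  2  2  2  2
So g(14) = 2.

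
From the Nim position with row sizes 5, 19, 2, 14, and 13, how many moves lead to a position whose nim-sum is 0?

Compute the nim-sum pairwise:
5 ^ 19 = 22
22 ^ 2 = 20
20 ^ 14 = 26
26 ^ 13 = 23
The overall nim-sum is X = 23. A row of size p has a winning move iff p XOR X < p (reduce it to p XOR X).
  5: 5 XOR 23 = 18 ≥ 5 — no move.
  19: 19 XOR 23 = 4 < 19 — winning move (to 4).
  2: 2 XOR 23 = 21 ≥ 2 — no move.
  14: 14 XOR 23 = 25 ≥ 14 — no move.
  13: 13 XOR 23 = 26 ≥ 13 — no move.
That gives 1 winning move.

1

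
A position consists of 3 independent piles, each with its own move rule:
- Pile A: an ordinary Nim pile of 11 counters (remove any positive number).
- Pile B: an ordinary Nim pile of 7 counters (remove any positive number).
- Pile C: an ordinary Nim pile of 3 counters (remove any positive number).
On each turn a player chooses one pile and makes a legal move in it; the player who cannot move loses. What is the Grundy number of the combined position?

Pile A is a plain Nim pile of size 11, so its Grundy value is 11.
Pile B is a plain Nim pile of size 7, so its Grundy value is 7.
Pile C is a plain Nim pile of size 3, so its Grundy value is 3.
By the Sprague-Grundy theorem, the Grundy value of a sum of independent games is the XOR of the component values.
Combined value = 11 ⊕ 7 ⊕ 3 = 15.

15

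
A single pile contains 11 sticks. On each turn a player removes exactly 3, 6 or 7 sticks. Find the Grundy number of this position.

0

Grundy values for subtraction set {3, 6, 7}:
k:     0  1  2  3  4  5  6  7  8  9 10 11
g(k):  0  0  0  1  1  1  2  2  2  3  0  0
So g(11) = 0.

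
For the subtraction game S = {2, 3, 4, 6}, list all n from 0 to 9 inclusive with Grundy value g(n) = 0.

Build the Grundy sequence with g(k) = mex{g(k−s) : s ∈ {2, 3, 4, 6}, s ≤ k}:
k:     0  1  2  3  4  5  6  7  8  9
g(k):  0  0  1  1  2  2  3  3  0  0
The P-positions (g = 0) in 0..9 are 0, 1, 8, 9.

0, 1, 8, 9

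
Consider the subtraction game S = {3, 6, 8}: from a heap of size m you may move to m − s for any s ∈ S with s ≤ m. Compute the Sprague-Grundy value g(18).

2

Compute g(0), g(1), … for moves {3, 6, 8}:
k:     0  1  2  3  4  5  6  7  8  9 10 11 12 13 14 15 16 17 18
g(k):  0  0  0  1  1  1  2  2  2  3  3  0  0  0  1  1  1  2  2
So g(18) = 2.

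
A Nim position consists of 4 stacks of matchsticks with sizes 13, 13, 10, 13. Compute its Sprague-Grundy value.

7

Nim-sum: 13 ^ 13 ^ 10 ^ 13 = 7.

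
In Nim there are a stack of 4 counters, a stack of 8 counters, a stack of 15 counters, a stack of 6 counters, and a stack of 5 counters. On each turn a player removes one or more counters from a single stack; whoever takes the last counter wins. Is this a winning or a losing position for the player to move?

Losing position

Compute the nim-sum pairwise:
4 XOR 8 = 12
12 XOR 15 = 3
3 XOR 6 = 5
5 XOR 5 = 0
The nim-sum is 0, so this is a P-position: the player to move is in a losing position under optimal play.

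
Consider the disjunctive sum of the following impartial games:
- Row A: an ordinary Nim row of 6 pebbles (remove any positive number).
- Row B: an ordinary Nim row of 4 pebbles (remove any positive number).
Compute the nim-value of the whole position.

Row A is a plain Nim row of size 6, so its Grundy value is 6.
Row B is a plain Nim row of size 4, so its Grundy value is 4.
By the Sprague-Grundy theorem, the Grundy value of a sum of independent games is the XOR of the component values.
Combined value = 6 ⊕ 4 = 2.

2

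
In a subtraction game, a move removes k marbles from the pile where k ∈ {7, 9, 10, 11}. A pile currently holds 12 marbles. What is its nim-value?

1

Build the Grundy sequence with g(k) = mex{g(k−s) : s ∈ {7, 9, 10, 11}, s ≤ k}:
g(0) = mex{} = 0
g(1) = mex{} = 0
g(2) = mex{} = 0
g(3) = mex{} = 0
g(4) = mex{} = 0
g(5) = mex{} = 0
g(6) = mex{} = 0
g(7) = mex{0} = 1
g(8) = mex{0} = 1
g(9) = mex{0} = 1
g(10) = mex{0} = 1
g(11) = mex{0} = 1
g(12) = mex{0} = 1
So g(12) = 1.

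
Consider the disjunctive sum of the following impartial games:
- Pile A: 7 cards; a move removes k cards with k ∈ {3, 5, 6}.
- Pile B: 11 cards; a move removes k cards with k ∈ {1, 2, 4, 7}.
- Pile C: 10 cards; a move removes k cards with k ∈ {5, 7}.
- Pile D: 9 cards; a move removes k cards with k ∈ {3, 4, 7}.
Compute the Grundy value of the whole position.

For pile A, compute g(0), g(1), … with moves {3, 5, 6}:
g(0) = mex{} = 0
g(1) = mex{} = 0
g(2) = mex{} = 0
g(3) = mex{0} = 1
g(4) = mex{0} = 1
g(5) = mex{0} = 1
g(6) = mex{0,1} = 2
g(7) = mex{0,1} = 2
So g(7) = 2.
For pile B, compute g(0), g(1), … with moves {1, 2, 4, 7}:
k:     0  1  2  3  4  5  6  7  8  9 10 11
g(k):  0  1  2  0  1  2  0  1  2  0  1  2
So g(11) = 2.
Grundy values for pile C (subtraction set {5, 7}):
g(0) = mex{} = 0
g(1) = mex{} = 0
g(2) = mex{} = 0
g(3) = mex{} = 0
g(4) = mex{} = 0
g(5) = mex{0} = 1
g(6) = mex{0} = 1
g(7) = mex{0} = 1
g(8) = mex{0} = 1
g(9) = mex{0} = 1
g(10) = mex{0,1} = 2
So g(10) = 2.
Build the Grundy sequence for pile D with g(k) = mex{g(k−s) : s ∈ {3, 4, 7}, s ≤ k}:
k:     0  1  2  3  4  5  6  7  8  9
g(k):  0  0  0  1  1  1  2  2  2  3
So g(9) = 3.
By the Sprague-Grundy theorem, the Grundy value of a sum of independent games is the XOR of the component values.
Combined value = 2 ⊕ 2 ⊕ 2 ⊕ 3 = 1.

1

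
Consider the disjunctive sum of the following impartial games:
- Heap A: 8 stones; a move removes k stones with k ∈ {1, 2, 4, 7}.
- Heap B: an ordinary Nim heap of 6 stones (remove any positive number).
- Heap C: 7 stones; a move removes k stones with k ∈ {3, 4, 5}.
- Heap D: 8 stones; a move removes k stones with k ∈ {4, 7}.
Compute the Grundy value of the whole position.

4

Grundy values for heap A (subtraction set {1, 2, 4, 7}):
g(0) = mex{} = 0
g(1) = mex{0} = 1
g(2) = mex{0,1} = 2
g(3) = mex{1,2} = 0
g(4) = mex{0,2} = 1
g(5) = mex{0,1} = 2
g(6) = mex{1,2} = 0
g(7) = mex{0,2} = 1
g(8) = mex{0,1} = 2
So g(8) = 2.
Heap B is a plain Nim heap of size 6, so its Grundy value is 6.
Grundy values for heap C (subtraction set {3, 4, 5}):
k:     0  1  2  3  4  5  6  7
g(k):  0  0  0  1  1  1  2  2
So g(7) = 2.
Build the Grundy sequence for heap D with g(k) = mex{g(k−s) : s ∈ {4, 7}, s ≤ k}:
k:     0  1  2  3  4  5  6  7  8
g(k):  0  0  0  0  1  1  1  1  2
So g(8) = 2.
The value of a disjunctive sum is the nim-sum of the parts.
Combined value = 2 XOR 6 XOR 2 XOR 2 = 4.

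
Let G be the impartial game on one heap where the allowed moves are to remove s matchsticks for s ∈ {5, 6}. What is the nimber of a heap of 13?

0

Compute g(0), g(1), … for moves {5, 6}:
g(0) = mex{} = 0
g(1) = mex{} = 0
g(2) = mex{} = 0
g(3) = mex{} = 0
g(4) = mex{} = 0
g(5) = mex{0} = 1
g(6) = mex{0} = 1
g(7) = mex{0} = 1
g(8) = mex{0} = 1
g(9) = mex{0} = 1
g(10) = mex{0,1} = 2
g(11) = mex{1} = 0
g(12) = mex{1} = 0
g(13) = mex{1} = 0
So g(13) = 0.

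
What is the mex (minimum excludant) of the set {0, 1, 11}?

2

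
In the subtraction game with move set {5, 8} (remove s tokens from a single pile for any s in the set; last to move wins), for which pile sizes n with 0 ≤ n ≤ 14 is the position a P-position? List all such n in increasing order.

0, 1, 2, 3, 4, 13, 14

Compute g(0), g(1), … for moves {5, 8}:
k:     0  1  2  3  4  5  6  7  8  9 10 11 12 13 14
g(k):  0  0  0  0  0  1  1  1  1  1  2  2  2  0  0
The P-positions (g = 0) in 0..14 are 0, 1, 2, 3, 4, 13, 14.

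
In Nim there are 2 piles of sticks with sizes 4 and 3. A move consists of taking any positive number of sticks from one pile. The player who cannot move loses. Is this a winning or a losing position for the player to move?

Winning position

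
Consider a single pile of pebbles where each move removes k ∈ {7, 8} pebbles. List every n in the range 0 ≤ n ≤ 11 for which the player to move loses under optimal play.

0, 1, 2, 3, 4, 5, 6

Compute g(0), g(1), … for moves {7, 8}:
g(0) = mex{} = 0
g(1) = mex{} = 0
g(2) = mex{} = 0
g(3) = mex{} = 0
g(4) = mex{} = 0
g(5) = mex{} = 0
g(6) = mex{} = 0
g(7) = mex{0} = 1
g(8) = mex{0} = 1
g(9) = mex{0} = 1
g(10) = mex{0} = 1
g(11) = mex{0} = 1
The P-positions (g = 0) in 0..11 are 0, 1, 2, 3, 4, 5, 6.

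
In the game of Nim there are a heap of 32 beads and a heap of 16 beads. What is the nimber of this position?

48

Nim-sum: 32 XOR 16 = 48.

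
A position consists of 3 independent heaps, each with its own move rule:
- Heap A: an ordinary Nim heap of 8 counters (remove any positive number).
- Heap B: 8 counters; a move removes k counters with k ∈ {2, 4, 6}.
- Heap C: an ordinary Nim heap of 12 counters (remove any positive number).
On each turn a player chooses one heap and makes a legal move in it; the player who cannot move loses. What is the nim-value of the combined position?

4

Heap A is a plain Nim heap of size 8, so its Grundy value is 8.
Build the Grundy sequence for heap B with g(k) = mex{g(k−s) : s ∈ {2, 4, 6}, s ≤ k}:
k:     0  1  2  3  4  5  6  7  8
g(k):  0  0  1  1  2  2  3  3  0
So g(8) = 0.
Heap C is a plain Nim heap of size 12, so its Grundy value is 12.
The value of a disjunctive sum is the nim-sum of the parts.
Combined value = 8 ⊕ 0 ⊕ 12 = 4.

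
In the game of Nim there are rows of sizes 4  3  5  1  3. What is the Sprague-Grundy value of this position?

0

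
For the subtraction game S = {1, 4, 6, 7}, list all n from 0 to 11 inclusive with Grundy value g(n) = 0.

0, 2, 5, 10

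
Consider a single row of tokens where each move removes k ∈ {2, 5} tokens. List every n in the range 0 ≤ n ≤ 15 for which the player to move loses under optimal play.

0, 1, 4, 7, 8, 11, 14, 15

Grundy values for subtraction set {2, 5}:
k:     0  1  2  3  4  5  6  7  8  9 10 11 12 13 14 15
g(k):  0  0  1  1  0  2  1  0  0  1  1  0  2  1  0  0
The P-positions (g = 0) in 0..15 are 0, 1, 4, 7, 8, 11, 14, 15.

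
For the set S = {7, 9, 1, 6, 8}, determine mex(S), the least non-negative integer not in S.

0 is not in the set, so the mex is 0.

0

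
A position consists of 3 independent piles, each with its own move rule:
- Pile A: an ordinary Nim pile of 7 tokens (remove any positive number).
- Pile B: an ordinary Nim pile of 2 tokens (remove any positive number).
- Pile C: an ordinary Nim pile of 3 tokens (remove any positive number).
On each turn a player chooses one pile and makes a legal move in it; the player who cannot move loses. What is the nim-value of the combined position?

6

Pile A is a plain Nim pile of size 7, so its Grundy value is 7.
Pile B is a plain Nim pile of size 2, so its Grundy value is 2.
Pile C is a plain Nim pile of size 3, so its Grundy value is 3.
By the Sprague-Grundy theorem, the Grundy value of a sum of independent games is the XOR of the component values.
Combined value = 7 XOR 2 XOR 3 = 6.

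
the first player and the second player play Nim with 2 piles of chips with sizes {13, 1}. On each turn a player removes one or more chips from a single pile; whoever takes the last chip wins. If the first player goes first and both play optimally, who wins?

the first player wins

Nim-sum: 13 ⊕ 1 = 12.
The nim-sum is 12 ≠ 0, so this is an N-position: the player to move can win; the first player has a winning move.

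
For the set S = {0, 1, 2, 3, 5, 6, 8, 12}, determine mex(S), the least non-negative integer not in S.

4

The values 0, 1, 2, 3 are all present; 4 is the first non-negative integer missing from the set.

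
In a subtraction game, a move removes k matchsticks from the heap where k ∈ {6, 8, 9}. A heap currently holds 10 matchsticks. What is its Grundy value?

1

Compute g(0), g(1), … for moves {6, 8, 9}:
k:     0  1  2  3  4  5  6  7  8  9 10
g(k):  0  0  0  0  0  0  1  1  1  1  1
So g(10) = 1.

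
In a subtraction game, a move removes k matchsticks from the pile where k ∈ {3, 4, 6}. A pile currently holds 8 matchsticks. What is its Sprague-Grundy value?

Grundy values for subtraction set {3, 4, 6}:
g(0) = mex{} = 0
g(1) = mex{} = 0
g(2) = mex{} = 0
g(3) = mex{0} = 1
g(4) = mex{0} = 1
g(5) = mex{0} = 1
g(6) = mex{0,1} = 2
g(7) = mex{0,1} = 2
g(8) = mex{0,1} = 2
So g(8) = 2.

2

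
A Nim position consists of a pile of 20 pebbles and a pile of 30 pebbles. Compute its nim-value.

10

Write each in binary and XOR column by column:
  10100  (20)
  11110  (30)
  -----
  01010  (10)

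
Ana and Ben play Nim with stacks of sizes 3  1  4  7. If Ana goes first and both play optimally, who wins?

Ana wins

Write each in binary and XOR column by column:
  011  (3)
  001  (1)
  100  (4)
  111  (7)
  ---
  001  (1)
The nim-sum is 1 ≠ 0, so this is an N-position: the player to move can win; Ana has a winning move.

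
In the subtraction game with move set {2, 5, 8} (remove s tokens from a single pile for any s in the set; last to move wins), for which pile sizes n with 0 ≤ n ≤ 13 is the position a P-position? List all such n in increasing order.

0, 1, 4, 7, 10, 11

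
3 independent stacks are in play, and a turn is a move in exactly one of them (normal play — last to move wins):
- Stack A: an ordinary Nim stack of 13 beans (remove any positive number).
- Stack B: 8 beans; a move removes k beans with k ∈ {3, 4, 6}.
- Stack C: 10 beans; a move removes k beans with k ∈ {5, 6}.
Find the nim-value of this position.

13

Stack A is a plain Nim stack of size 13, so its Grundy value is 13.
For stack B, compute g(0), g(1), … with moves {3, 4, 6}:
k:     0  1  2  3  4  5  6  7  8
g(k):  0  0  0  1  1  1  2  2  2
So g(8) = 2.
For stack C, compute g(0), g(1), … with moves {5, 6}:
g(0) = mex{} = 0
g(1) = mex{} = 0
g(2) = mex{} = 0
g(3) = mex{} = 0
g(4) = mex{} = 0
g(5) = mex{0} = 1
g(6) = mex{0} = 1
g(7) = mex{0} = 1
g(8) = mex{0} = 1
g(9) = mex{0} = 1
g(10) = mex{0,1} = 2
So g(10) = 2.
The value of a disjunctive sum is the nim-sum of the parts.
Combined value = 13 ⊕ 2 ⊕ 2 = 13.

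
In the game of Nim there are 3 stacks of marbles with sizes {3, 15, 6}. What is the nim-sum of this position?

Nim-sum: 3 XOR 15 XOR 6 = 10.

10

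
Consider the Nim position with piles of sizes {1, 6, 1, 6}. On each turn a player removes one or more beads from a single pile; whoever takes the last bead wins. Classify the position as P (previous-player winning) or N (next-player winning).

P-position

Compute the nim-sum pairwise:
1 XOR 6 = 7
7 XOR 1 = 6
6 XOR 6 = 0
The nim-sum is 0, so this is a P-position: the player to move is in a losing position under optimal play.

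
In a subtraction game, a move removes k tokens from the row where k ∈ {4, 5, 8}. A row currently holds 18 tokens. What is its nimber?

Build the Grundy sequence with g(k) = mex{g(k−s) : s ∈ {4, 5, 8}, s ≤ k}:
k:     0  1  2  3  4  5  6  7  8  9 10 11 12 13 14 15 16 17 18
g(k):  0  0  0  0  1  1  1  1  2  2  2  2  0  0  0  0  1  1  1
So g(18) = 1.

1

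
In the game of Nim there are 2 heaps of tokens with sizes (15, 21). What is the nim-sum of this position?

Nim-sum: 15 ^ 21 = 26.

26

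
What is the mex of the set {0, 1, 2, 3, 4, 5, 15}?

6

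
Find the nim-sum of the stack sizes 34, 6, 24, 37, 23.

14

Compute the nim-sum pairwise:
34 XOR 6 = 36
36 XOR 24 = 60
60 XOR 37 = 25
25 XOR 23 = 14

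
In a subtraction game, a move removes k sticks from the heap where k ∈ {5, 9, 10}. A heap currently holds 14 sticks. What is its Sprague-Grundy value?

2

Compute g(0), g(1), … for moves {5, 9, 10}:
k:     0  1  2  3  4  5  6  7  8  9 10 11 12 13 14
g(k):  0  0  0  0  0  1  1  1  1  1  2  2  2  2  2
So g(14) = 2.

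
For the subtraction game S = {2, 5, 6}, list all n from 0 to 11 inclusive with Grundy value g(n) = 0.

0, 1, 4, 8, 11

Grundy values for subtraction set {2, 5, 6}:
g(0) = mex{} = 0
g(1) = mex{} = 0
g(2) = mex{0} = 1
g(3) = mex{0} = 1
g(4) = mex{1} = 0
g(5) = mex{0,1} = 2
g(6) = mex{0} = 1
g(7) = mex{0,1,2} = 3
g(8) = mex{1} = 0
g(9) = mex{0,1,3} = 2
g(10) = mex{0,2} = 1
g(11) = mex{1,2} = 0
The P-positions (g = 0) in 0..11 are 0, 1, 4, 8, 11.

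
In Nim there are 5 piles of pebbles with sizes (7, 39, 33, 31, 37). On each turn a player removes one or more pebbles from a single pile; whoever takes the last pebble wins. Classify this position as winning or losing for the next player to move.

Nim-sum: 7 XOR 39 XOR 33 XOR 31 XOR 37 = 59.
The nim-sum is 59 ≠ 0, so this is an N-position: the player to move can win.

Winning position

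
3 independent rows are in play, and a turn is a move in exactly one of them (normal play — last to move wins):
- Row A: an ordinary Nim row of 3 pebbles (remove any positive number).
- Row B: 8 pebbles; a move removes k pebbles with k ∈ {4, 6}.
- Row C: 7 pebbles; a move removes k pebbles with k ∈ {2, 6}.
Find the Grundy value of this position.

0

Row A is a plain Nim row of size 3, so its Grundy value is 3.
Grundy values for row B (subtraction set {4, 6}):
g(0) = mex{} = 0
g(1) = mex{} = 0
g(2) = mex{} = 0
g(3) = mex{} = 0
g(4) = mex{0} = 1
g(5) = mex{0} = 1
g(6) = mex{0} = 1
g(7) = mex{0} = 1
g(8) = mex{0,1} = 2
So g(8) = 2.
Grundy values for row C (subtraction set {2, 6}):
k:     0  1  2  3  4  5  6  7
g(k):  0  0  1  1  0  0  1  1
So g(7) = 1.
By the Sprague-Grundy theorem, the Grundy value of a sum of independent games is the XOR of the component values.
Combined value = 3 ⊕ 2 ⊕ 1 = 0.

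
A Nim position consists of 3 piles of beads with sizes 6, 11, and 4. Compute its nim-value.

Compute the nim-sum pairwise:
6 ⊕ 11 = 13
13 ⊕ 4 = 9

9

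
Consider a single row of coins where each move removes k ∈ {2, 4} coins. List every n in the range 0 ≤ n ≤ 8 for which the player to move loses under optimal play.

0, 1, 6, 7

Grundy values for subtraction set {2, 4}:
k:     0  1  2  3  4  5  6  7  8
g(k):  0  0  1  1  2  2  0  0  1
The P-positions (g = 0) in 0..8 are 0, 1, 6, 7.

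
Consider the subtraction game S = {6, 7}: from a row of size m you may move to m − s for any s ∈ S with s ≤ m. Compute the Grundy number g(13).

Build the Grundy sequence with g(k) = mex{g(k−s) : s ∈ {6, 7}, s ≤ k}:
g(0) = mex{} = 0
g(1) = mex{} = 0
g(2) = mex{} = 0
g(3) = mex{} = 0
g(4) = mex{} = 0
g(5) = mex{} = 0
g(6) = mex{0} = 1
g(7) = mex{0} = 1
g(8) = mex{0} = 1
g(9) = mex{0} = 1
g(10) = mex{0} = 1
g(11) = mex{0} = 1
g(12) = mex{0,1} = 2
g(13) = mex{1} = 0
So g(13) = 0.

0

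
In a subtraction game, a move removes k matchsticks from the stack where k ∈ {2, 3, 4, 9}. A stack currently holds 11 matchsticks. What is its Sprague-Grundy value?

Compute g(0), g(1), … for moves {2, 3, 4, 9}:
k:     0  1  2  3  4  5  6  7  8  9 10 11
g(k):  0  0  1  1  2  2  0  0  1  1  2  2
So g(11) = 2.

2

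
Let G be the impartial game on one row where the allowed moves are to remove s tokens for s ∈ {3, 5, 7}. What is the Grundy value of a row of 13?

1

Grundy values for subtraction set {3, 5, 7}:
g(0) = mex{} = 0
g(1) = mex{} = 0
g(2) = mex{} = 0
g(3) = mex{0} = 1
g(4) = mex{0} = 1
g(5) = mex{0} = 1
g(6) = mex{0,1} = 2
g(7) = mex{0,1} = 2
g(8) = mex{0,1} = 2
g(9) = mex{0,1,2} = 3
g(10) = mex{1,2} = 0
g(11) = mex{1,2} = 0
g(12) = mex{1,2,3} = 0
g(13) = mex{0,2} = 1
So g(13) = 1.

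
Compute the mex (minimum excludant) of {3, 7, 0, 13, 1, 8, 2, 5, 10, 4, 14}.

6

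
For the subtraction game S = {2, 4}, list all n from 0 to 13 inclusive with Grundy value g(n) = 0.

0, 1, 6, 7, 12, 13

Compute g(0), g(1), … for moves {2, 4}:
g(0) = mex{} = 0
g(1) = mex{} = 0
g(2) = mex{0} = 1
g(3) = mex{0} = 1
g(4) = mex{0,1} = 2
g(5) = mex{0,1} = 2
g(6) = mex{1,2} = 0
g(7) = mex{1,2} = 0
g(8) = mex{0,2} = 1
g(9) = mex{0,2} = 1
g(10) = mex{0,1} = 2
g(11) = mex{0,1} = 2
g(12) = mex{1,2} = 0
g(13) = mex{1,2} = 0
The P-positions (g = 0) in 0..13 are 0, 1, 6, 7, 12, 13.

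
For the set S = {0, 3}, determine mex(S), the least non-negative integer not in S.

0 is in the set but 1 is not, so the mex is 1.

1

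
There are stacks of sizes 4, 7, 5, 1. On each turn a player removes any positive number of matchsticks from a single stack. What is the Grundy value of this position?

Nim-sum: 4 ^ 7 ^ 5 ^ 1 = 7.

7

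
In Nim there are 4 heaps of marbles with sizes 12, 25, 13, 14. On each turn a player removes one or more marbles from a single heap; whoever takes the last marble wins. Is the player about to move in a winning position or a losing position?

Compute the nim-sum pairwise:
12 XOR 25 = 21
21 XOR 13 = 24
24 XOR 14 = 22
The nim-sum is 22 ≠ 0, so this is an N-position: the player to move can win.

Winning position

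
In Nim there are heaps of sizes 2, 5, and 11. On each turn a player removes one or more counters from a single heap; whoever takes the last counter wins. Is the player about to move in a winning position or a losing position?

Write each in binary and XOR column by column:
  0010  (2)
  0101  (5)
  1011  (11)
  ----
  1100  (12)
The nim-sum is 12 ≠ 0, so this is an N-position: the player to move can win.

Winning position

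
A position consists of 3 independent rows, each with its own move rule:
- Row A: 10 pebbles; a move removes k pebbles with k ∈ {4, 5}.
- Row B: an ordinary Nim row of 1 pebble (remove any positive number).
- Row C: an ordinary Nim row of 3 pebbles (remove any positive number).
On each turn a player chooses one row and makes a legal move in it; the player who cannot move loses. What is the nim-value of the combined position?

2

Build the Grundy sequence for row A with g(k) = mex{g(k−s) : s ∈ {4, 5}, s ≤ k}:
k:     0  1  2  3  4  5  6  7  8  9 10
g(k):  0  0  0  0  1  1  1  1  2  0  0
So g(10) = 0.
Row B is a plain Nim row of size 1, so its Grundy value is 1.
Row C is a plain Nim row of size 3, so its Grundy value is 3.
By the Sprague-Grundy theorem, the Grundy value of a sum of independent games is the XOR of the component values.
Combined value = 0 XOR 1 XOR 3 = 2.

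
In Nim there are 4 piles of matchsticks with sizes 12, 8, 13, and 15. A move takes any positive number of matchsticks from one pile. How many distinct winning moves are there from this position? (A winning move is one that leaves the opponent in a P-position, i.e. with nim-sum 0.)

Compute the nim-sum pairwise:
12 XOR 8 = 4
4 XOR 13 = 9
9 XOR 15 = 6
The overall nim-sum is X = 6. A pile of size p has a winning move iff p XOR X < p (reduce it to p XOR X).
  12: 12 XOR 6 = 10 < 12 — winning move (to 10).
  8: 8 XOR 6 = 14 ≥ 8 — no move.
  13: 13 XOR 6 = 11 < 13 — winning move (to 11).
  15: 15 XOR 6 = 9 < 15 — winning move (to 9).
That gives 3 winning moves.

3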